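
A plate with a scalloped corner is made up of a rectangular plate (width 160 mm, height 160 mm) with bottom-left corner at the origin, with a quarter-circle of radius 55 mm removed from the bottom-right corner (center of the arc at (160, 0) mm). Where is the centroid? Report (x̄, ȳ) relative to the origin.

x̄ = 74.20 mm, ȳ = 85.80 mm

plate: A = 160 × 160 = 25600.00, centroid at (80.00, 80.00).
removed quarter-circle: A = −¼π·55² = -2375.83, centroid at (136.66, 23.34).
ΣA = 23224.17 mm², ΣAx̄ = 1723325.62 mm³, ΣAȳ = 1992541.67 mm³.
x̄ = 1723325.62/23224.17 = 74.20 mm; ȳ = 1992541.67/23224.17 = 85.80 mm.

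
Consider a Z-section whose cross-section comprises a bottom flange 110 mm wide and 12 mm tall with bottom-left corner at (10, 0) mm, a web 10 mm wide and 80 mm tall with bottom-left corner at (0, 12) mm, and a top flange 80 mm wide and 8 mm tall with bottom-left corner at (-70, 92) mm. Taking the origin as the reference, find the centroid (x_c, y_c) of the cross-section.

x_c = 25.58 mm, y_c = 40.20 mm

Part | A | x̄ᵢ | ȳᵢ | A·x̄ᵢ | A·ȳᵢ
bottom flange | 1320.00 | 65.00 | 6.00 | 85800.00 | 7920.00
web | 800.00 | 5.00 | 52.00 | 4000.00 | 41600.00
top flange | 640.00 | -30.00 | 96.00 | -19200.00 | 61440.00
Σ | 2760.00 |  |  | 70600.00 | 110960.00
x_c = 70600.00 / 2760.00 = 25.58 mm
y_c = 110960.00 / 2760.00 = 40.20 mm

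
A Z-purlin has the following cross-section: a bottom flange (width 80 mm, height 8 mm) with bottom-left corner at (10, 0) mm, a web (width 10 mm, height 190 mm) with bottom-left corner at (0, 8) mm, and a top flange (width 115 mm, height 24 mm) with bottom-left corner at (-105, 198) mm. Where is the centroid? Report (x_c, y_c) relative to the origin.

x_c = -16.91 mm, y_c = 146.77 mm

Part | A | x̄ᵢ | ȳᵢ | A·x̄ᵢ | A·ȳᵢ
bottom flange | 640.00 | 50.00 | 4.00 | 32000.00 | 2560.00
web | 1900.00 | 5.00 | 103.00 | 9500.00 | 195700.00
top flange | 2760.00 | -47.50 | 210.00 | -131100.00 | 579600.00
Σ | 5300.00 |  |  | -89600.00 | 777860.00
x_c = -89600.00 / 5300.00 = -16.91 mm
y_c = 777860.00 / 5300.00 = 146.77 mm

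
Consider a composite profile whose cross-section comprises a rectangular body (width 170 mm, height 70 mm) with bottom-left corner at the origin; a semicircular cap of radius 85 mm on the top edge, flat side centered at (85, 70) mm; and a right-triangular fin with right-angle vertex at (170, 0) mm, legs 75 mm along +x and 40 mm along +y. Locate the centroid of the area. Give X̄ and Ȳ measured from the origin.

rectangular body: A = 170 × 70 = 11900.00, centroid at (85.00, 35.00).
semicircular top: A = ½π·85² = 11349.00, centroid at (85.00, 106.08).
triangular fin: A = ½·75·40 = 1500.00, centroid at (195.00, 13.33).
ΣA = 24749.00 mm²
ΣAX̄ = (11900.00)(85.00) + (11349.00)(85.00) + (1500.00)(195.00) = 2268665.29 mm³
ΣAȲ = (11900.00)(35.00) + (11349.00)(106.08) + (1500.00)(13.33) = 1640346.91 mm³
X̄ = 2268665.29 / 24749.00 = 91.67 mm
Ȳ = 1640346.91 / 24749.00 = 66.28 mm

X̄ = 91.67 mm, Ȳ = 66.28 mm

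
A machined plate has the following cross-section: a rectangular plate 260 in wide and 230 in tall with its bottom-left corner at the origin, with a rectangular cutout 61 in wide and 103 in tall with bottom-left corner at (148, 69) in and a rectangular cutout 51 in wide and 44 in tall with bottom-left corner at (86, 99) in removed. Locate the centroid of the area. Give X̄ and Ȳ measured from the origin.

X̄ = 124.87 in, Ȳ = 114.06 in

plate: A = 260 × 230 = 59800.00, centroid at (130.00, 115.00).
hole 1: A = −(61 × 103) = -6283.00, centroid at (178.50, 120.50).
hole 2: A = −(51 × 44) = -2244.00, centroid at (111.50, 121.00).
ΣA = 51273.00 in², ΣAX̄ = 6402278.50 in³, ΣAȲ = 5848374.50 in³.
X̄ = 6402278.50/51273.00 = 124.87 in; Ȳ = 5848374.50/51273.00 = 114.06 in.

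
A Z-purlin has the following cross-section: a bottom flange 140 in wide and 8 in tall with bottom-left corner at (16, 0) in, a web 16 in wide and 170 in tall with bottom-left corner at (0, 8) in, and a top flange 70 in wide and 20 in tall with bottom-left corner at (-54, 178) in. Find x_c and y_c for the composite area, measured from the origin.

x_c = 17.46 in, y_c = 99.36 in

bottom flange: A = 140 × 8 = 1120.00, centroid at (86.00, 4.00).
web: A = 16 × 170 = 2720.00, centroid at (8.00, 93.00).
top flange: A = 70 × 20 = 1400.00, centroid at (-19.00, 188.00).
ΣA = 5240.00 in²
ΣAx_c = (1120.00)(86.00) + (2720.00)(8.00) + (1400.00)(-19.00) = 91480.00 in³
ΣAy_c = (1120.00)(4.00) + (2720.00)(93.00) + (1400.00)(188.00) = 520640.00 in³
x_c = 91480.00 / 5240.00 = 17.46 in
y_c = 520640.00 / 5240.00 = 99.36 in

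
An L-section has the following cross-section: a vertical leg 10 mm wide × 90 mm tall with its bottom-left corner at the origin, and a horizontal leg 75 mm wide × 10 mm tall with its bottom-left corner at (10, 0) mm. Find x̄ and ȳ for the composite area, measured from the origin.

x̄ = 24.32 mm, ȳ = 26.82 mm

Part | A | x̄ᵢ | ȳᵢ | A·x̄ᵢ | A·ȳᵢ
vertical leg | 900.00 | 5.00 | 45.00 | 4500.00 | 40500.00
horizontal leg | 750.00 | 47.50 | 5.00 | 35625.00 | 3750.00
Σ | 1650.00 |  |  | 40125.00 | 44250.00
x̄ = 40125.00 / 1650.00 = 24.32 mm
ȳ = 44250.00 / 1650.00 = 26.82 mm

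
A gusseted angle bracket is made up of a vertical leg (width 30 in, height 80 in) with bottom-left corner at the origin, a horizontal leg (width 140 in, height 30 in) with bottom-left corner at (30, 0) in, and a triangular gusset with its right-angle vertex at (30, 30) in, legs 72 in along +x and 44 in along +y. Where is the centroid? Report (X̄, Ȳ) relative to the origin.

X̄ = 66.17 in, Ȳ = 28.07 in

Part | A | x̄ᵢ | ȳᵢ | A·x̄ᵢ | A·ȳᵢ
vertical leg | 2400.00 | 15.00 | 40.00 | 36000.00 | 96000.00
horizontal leg | 4200.00 | 100.00 | 15.00 | 420000.00 | 63000.00
gusset | 1584.00 | 54.00 | 44.67 | 85536.00 | 70752.00
Σ | 8184.00 |  |  | 541536.00 | 229752.00
X̄ = 541536.00 / 8184.00 = 66.17 in
Ȳ = 229752.00 / 8184.00 = 28.07 in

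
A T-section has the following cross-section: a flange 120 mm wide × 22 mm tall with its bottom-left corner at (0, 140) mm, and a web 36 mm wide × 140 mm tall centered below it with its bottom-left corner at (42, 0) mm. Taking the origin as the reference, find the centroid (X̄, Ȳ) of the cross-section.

web: A = 36 × 140 = 5040.00, centroid at (60.00, 70.00).
flange: A = 120 × 22 = 2640.00, centroid at (60.00, 151.00).
ΣA = 7680.00 mm²
ΣAX̄ = (5040.00)(60.00) + (2640.00)(60.00) = 460800.00 mm³
ΣAȲ = (5040.00)(70.00) + (2640.00)(151.00) = 751440.00 mm³
X̄ = 460800.00 / 7680.00 = 60.00 mm
Ȳ = 751440.00 / 7680.00 = 97.84 mm

X̄ = 60.00 mm, Ȳ = 97.84 mm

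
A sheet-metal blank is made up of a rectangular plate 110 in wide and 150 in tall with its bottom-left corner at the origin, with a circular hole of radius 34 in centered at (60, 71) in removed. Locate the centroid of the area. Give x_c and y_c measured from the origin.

plate: A = 110 × 150 = 16500.00, centroid at (55.00, 75.00).
hole: A = −π·34² = -3631.68, centroid at (60.00, 71.00).
ΣA = 12868.32 in², ΣAx_c = 689599.13 in³, ΣAy_c = 979650.64 in³.
x_c = 689599.13/12868.32 = 53.59 in; y_c = 979650.64/12868.32 = 76.13 in.

x_c = 53.59 in, y_c = 76.13 in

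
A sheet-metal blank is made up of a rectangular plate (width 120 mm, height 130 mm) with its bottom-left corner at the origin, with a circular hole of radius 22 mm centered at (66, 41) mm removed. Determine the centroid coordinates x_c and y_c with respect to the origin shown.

x_c = 59.35 mm, y_c = 67.59 mm

Part | A | x̄ᵢ | ȳᵢ | A·x̄ᵢ | A·ȳᵢ
plate | 15600.00 | 60.00 | 65.00 | 936000.00 | 1014000.00
hole | -1520.53 | 66.00 | 41.00 | -100355.04 | -62341.76
Σ | 14079.47 |  |  | 835644.96 | 951658.24
x_c = 835644.96 / 14079.47 = 59.35 mm
y_c = 951658.24 / 14079.47 = 67.59 mm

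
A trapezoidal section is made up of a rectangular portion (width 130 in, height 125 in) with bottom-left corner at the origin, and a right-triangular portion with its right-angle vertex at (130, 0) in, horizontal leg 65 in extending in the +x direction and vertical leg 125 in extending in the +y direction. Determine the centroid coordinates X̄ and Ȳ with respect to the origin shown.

X̄ = 82.33 in, Ȳ = 58.33 in

Part | A | x̄ᵢ | ȳᵢ | A·x̄ᵢ | A·ȳᵢ
rectangular portion | 16250.00 | 65.00 | 62.50 | 1056250.00 | 1015625.00
triangular portion | 4062.50 | 151.67 | 41.67 | 616145.83 | 169270.83
Σ | 20312.50 |  |  | 1672395.83 | 1184895.83
X̄ = 1672395.83 / 20312.50 = 82.33 in
Ȳ = 1184895.83 / 20312.50 = 58.33 in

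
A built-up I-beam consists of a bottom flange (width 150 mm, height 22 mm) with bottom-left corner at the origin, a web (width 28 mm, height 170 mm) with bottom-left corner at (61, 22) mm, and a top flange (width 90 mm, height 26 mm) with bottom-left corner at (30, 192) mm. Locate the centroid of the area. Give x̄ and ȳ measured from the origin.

x̄ = 75.00 mm, ȳ = 98.59 mm

Part | A | x̄ᵢ | ȳᵢ | A·x̄ᵢ | A·ȳᵢ
bottom flange | 3300.00 | 75.00 | 11.00 | 247500.00 | 36300.00
web | 4760.00 | 75.00 | 107.00 | 357000.00 | 509320.00
top flange | 2340.00 | 75.00 | 205.00 | 175500.00 | 479700.00
Σ | 10400.00 |  |  | 780000.00 | 1025320.00
x̄ = 780000.00 / 10400.00 = 75.00 mm
ȳ = 1025320.00 / 10400.00 = 98.59 mm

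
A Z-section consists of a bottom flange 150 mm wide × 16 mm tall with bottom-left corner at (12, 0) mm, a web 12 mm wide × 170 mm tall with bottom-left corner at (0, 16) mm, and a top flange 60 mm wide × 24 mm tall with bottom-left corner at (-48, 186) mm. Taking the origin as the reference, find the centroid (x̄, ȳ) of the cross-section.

bottom flange: A = 150 × 16 = 2400.00, centroid at (87.00, 8.00).
web: A = 12 × 170 = 2040.00, centroid at (6.00, 101.00).
top flange: A = 60 × 24 = 1440.00, centroid at (-18.00, 198.00).
ΣA = 5880.00 mm², ΣAx̄ = 195120.00 mm³, ΣAȳ = 510360.00 mm³.
x̄ = 195120.00/5880.00 = 33.18 mm; ȳ = 510360.00/5880.00 = 86.80 mm.

x̄ = 33.18 mm, ȳ = 86.80 mm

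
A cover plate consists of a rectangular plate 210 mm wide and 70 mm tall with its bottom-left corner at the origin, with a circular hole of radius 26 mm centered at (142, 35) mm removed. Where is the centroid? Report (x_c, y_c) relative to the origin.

x_c = 98.75 mm, y_c = 35.00 mm

plate: A = 210 × 70 = 14700.00, centroid at (105.00, 35.00).
hole: A = −π·26² = -2123.72, centroid at (142.00, 35.00).
ΣA = 12576.28 mm², ΣAx_c = 1241932.24 mm³, ΣAy_c = 440169.92 mm³.
x_c = 1241932.24/12576.28 = 98.75 mm; y_c = 440169.92/12576.28 = 35.00 mm.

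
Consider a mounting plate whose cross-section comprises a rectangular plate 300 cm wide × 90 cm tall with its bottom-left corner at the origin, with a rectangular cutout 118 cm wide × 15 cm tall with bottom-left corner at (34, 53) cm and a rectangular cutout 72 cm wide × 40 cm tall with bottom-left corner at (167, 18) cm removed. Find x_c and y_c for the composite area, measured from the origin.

plate: A = 300 × 90 = 27000.00, centroid at (150.00, 45.00).
hole 1: A = −(118 × 15) = -1770.00, centroid at (93.00, 60.50).
hole 2: A = −(72 × 40) = -2880.00, centroid at (203.00, 38.00).
ΣA = 22350.00 cm²
ΣAx_c = (27000.00)(150.00) + (-1770.00)(93.00) + (-2880.00)(203.00) = 3300750.00 cm³
ΣAy_c = (27000.00)(45.00) + (-1770.00)(60.50) + (-2880.00)(38.00) = 998475.00 cm³
x_c = 3300750.00 / 22350.00 = 147.68 cm
y_c = 998475.00 / 22350.00 = 44.67 cm

x_c = 147.68 cm, y_c = 44.67 cm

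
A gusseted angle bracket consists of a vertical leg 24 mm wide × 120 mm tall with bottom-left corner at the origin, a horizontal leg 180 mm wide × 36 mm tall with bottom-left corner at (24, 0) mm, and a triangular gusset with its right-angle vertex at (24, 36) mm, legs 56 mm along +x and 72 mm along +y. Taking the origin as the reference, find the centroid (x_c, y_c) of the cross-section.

x_c = 75.54 mm, y_c = 36.08 mm

vertical leg: A = 24 × 120 = 2880.00, centroid at (12.00, 60.00).
horizontal leg: A = 180 × 36 = 6480.00, centroid at (114.00, 18.00).
gusset: A = ½·56·72 = 2016.00, centroid at (42.67, 60.00).
ΣA = 11376.00 mm²
ΣAx_c = (2880.00)(12.00) + (6480.00)(114.00) + (2016.00)(42.67) = 859296.00 mm³
ΣAy_c = (2880.00)(60.00) + (6480.00)(18.00) + (2016.00)(60.00) = 410400.00 mm³
x_c = 859296.00 / 11376.00 = 75.54 mm
y_c = 410400.00 / 11376.00 = 36.08 mm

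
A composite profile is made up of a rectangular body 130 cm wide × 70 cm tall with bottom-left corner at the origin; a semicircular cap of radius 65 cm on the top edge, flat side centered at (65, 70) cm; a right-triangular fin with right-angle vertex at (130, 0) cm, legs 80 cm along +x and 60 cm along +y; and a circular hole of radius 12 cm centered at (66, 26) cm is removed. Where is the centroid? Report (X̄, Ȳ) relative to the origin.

X̄ = 77.41 cm, Ȳ = 56.68 cm

rectangular body: A = 130 × 70 = 9100.00, centroid at (65.00, 35.00).
semicircular top: A = ½π·65² = 6636.61, centroid at (65.00, 97.59).
triangular fin: A = ½·80·60 = 2400.00, centroid at (156.67, 20.00).
hole: A = −π·12² = -452.39, centroid at (66.00, 26.00).
ΣA = 17684.23 cm², ΣAX̄ = 1369022.24 cm³, ΣAȲ = 1002384.22 cm³.
X̄ = 1369022.24/17684.23 = 77.41 cm; Ȳ = 1002384.22/17684.23 = 56.68 cm.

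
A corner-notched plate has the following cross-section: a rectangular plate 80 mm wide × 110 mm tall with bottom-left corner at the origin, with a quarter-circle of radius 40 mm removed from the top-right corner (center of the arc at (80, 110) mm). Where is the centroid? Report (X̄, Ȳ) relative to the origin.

X̄ = 36.16 mm, Ȳ = 48.67 mm

plate: A = 80 × 110 = 8800.00, centroid at (40.00, 55.00).
removed quarter-circle: A = −¼π·40² = -1256.64, centroid at (63.02, 93.02).
ΣA = 7543.36 mm²
ΣAX̄ = (8800.00)(40.00) + (-1256.64)(63.02) = 272802.37 mm³
ΣAȲ = (8800.00)(55.00) + (-1256.64)(93.02) = 367103.26 mm³
X̄ = 272802.37 / 7543.36 = 36.16 mm
Ȳ = 367103.26 / 7543.36 = 48.67 mm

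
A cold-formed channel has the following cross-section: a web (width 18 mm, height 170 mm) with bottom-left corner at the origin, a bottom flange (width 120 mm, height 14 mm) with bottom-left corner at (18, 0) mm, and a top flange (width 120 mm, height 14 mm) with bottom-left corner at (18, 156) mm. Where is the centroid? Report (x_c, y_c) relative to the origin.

web: A = 18 × 170 = 3060.00, centroid at (9.00, 85.00).
bottom flange: A = 120 × 14 = 1680.00, centroid at (78.00, 7.00).
top flange: A = 120 × 14 = 1680.00, centroid at (78.00, 163.00).
ΣA = 6420.00 mm²
ΣAx_c = (3060.00)(9.00) + (1680.00)(78.00) + (1680.00)(78.00) = 289620.00 mm³
ΣAy_c = (3060.00)(85.00) + (1680.00)(7.00) + (1680.00)(163.00) = 545700.00 mm³
x_c = 289620.00 / 6420.00 = 45.11 mm
y_c = 545700.00 / 6420.00 = 85.00 mm

x_c = 45.11 mm, y_c = 85.00 mm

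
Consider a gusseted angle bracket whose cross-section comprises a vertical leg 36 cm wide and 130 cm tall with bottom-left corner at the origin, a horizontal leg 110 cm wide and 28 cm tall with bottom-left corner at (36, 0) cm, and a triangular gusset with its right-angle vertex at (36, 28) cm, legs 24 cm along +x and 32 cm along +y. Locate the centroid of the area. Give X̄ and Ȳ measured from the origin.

vertical leg: A = 36 × 130 = 4680.00, centroid at (18.00, 65.00).
horizontal leg: A = 110 × 28 = 3080.00, centroid at (91.00, 14.00).
gusset: A = ½·24·32 = 384.00, centroid at (44.00, 38.67).
ΣA = 8144.00 cm², ΣAX̄ = 381416.00 cm³, ΣAȲ = 362168.00 cm³.
X̄ = 381416.00/8144.00 = 46.83 cm; Ȳ = 362168.00/8144.00 = 44.47 cm.

X̄ = 46.83 cm, Ȳ = 44.47 cm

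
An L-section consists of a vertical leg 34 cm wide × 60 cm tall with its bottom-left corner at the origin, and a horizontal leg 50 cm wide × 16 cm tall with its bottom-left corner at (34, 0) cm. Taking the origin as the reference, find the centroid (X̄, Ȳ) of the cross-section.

vertical leg: A = 34 × 60 = 2040.00, centroid at (17.00, 30.00).
horizontal leg: A = 50 × 16 = 800.00, centroid at (59.00, 8.00).
ΣA = 2840.00 cm²
ΣAX̄ = (2040.00)(17.00) + (800.00)(59.00) = 81880.00 cm³
ΣAȲ = (2040.00)(30.00) + (800.00)(8.00) = 67600.00 cm³
X̄ = 81880.00 / 2840.00 = 28.83 cm
Ȳ = 67600.00 / 2840.00 = 23.80 cm

X̄ = 28.83 cm, Ȳ = 23.80 cm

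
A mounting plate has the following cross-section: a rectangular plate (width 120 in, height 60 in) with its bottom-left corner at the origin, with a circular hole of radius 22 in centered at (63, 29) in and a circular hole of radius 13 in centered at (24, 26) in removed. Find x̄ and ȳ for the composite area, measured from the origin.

plate: A = 120 × 60 = 7200.00, centroid at (60.00, 30.00).
hole 1: A = −π·22² = -1520.53, centroid at (63.00, 29.00).
hole 2: A = −π·13² = -530.93, centroid at (24.00, 26.00).
ΣA = 5148.54 in²
ΣAx̄ = (7200.00)(60.00) + (-1520.53)(63.00) + (-530.93)(24.00) = 323464.26 in³
ΣAȳ = (7200.00)(30.00) + (-1520.53)(29.00) + (-530.93)(26.00) = 158100.45 in³
x̄ = 323464.26 / 5148.54 = 62.83 in
ȳ = 158100.45 / 5148.54 = 30.71 in

x̄ = 62.83 in, ȳ = 30.71 in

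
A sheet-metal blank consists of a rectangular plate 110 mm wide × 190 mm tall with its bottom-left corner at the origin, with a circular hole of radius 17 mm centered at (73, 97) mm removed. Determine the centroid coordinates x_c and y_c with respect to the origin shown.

x_c = 54.18 mm, y_c = 94.91 mm

Part | A | x̄ᵢ | ȳᵢ | A·x̄ᵢ | A·ȳᵢ
plate | 20900.00 | 55.00 | 95.00 | 1149500.00 | 1985500.00
hole | -907.92 | 73.00 | 97.00 | -66278.18 | -88068.27
Σ | 19992.08 |  |  | 1083221.82 | 1897431.73
x_c = 1083221.82 / 19992.08 = 54.18 mm
y_c = 1897431.73 / 19992.08 = 94.91 mm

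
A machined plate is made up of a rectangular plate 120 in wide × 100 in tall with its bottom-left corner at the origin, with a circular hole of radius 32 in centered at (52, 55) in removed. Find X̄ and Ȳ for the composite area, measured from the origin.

plate: A = 120 × 100 = 12000.00, centroid at (60.00, 50.00).
hole: A = −π·32² = -3216.99, centroid at (52.00, 55.00).
ΣA = 8783.01 in²
ΣAX̄ = (12000.00)(60.00) + (-3216.99)(52.00) = 552716.47 in³
ΣAȲ = (12000.00)(50.00) + (-3216.99)(55.00) = 423065.50 in³
X̄ = 552716.47 / 8783.01 = 62.93 in
Ȳ = 423065.50 / 8783.01 = 48.17 in

X̄ = 62.93 in, Ȳ = 48.17 in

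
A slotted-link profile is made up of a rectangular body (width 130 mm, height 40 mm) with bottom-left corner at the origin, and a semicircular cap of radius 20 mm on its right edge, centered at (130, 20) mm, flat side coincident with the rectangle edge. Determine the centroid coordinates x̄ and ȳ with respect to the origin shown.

rectangular body: A = 130 × 40 = 5200.00, centroid at (65.00, 20.00).
semicircular end: A = ½π·20² = 628.32, centroid at (138.49, 20.00).
ΣA = 5828.32 mm², ΣAx̄ = 425014.74 mm³, ΣAȳ = 116566.37 mm³.
x̄ = 425014.74/5828.32 = 72.92 mm; ȳ = 116566.37/5828.32 = 20.00 mm.

x̄ = 72.92 mm, ȳ = 20.00 mm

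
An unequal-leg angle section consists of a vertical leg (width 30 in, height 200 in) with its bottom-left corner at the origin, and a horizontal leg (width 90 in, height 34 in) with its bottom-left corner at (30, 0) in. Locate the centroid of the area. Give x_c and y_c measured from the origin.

x_c = 35.26 in, y_c = 71.97 in

vertical leg: A = 30 × 200 = 6000.00, centroid at (15.00, 100.00).
horizontal leg: A = 90 × 34 = 3060.00, centroid at (75.00, 17.00).
ΣA = 9060.00 in², ΣAx_c = 319500.00 in³, ΣAy_c = 652020.00 in³.
x_c = 319500.00/9060.00 = 35.26 in; y_c = 652020.00/9060.00 = 71.97 in.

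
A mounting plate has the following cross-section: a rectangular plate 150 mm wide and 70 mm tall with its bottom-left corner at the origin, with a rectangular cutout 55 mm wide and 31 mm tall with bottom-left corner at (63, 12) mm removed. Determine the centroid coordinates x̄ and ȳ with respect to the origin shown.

plate: A = 150 × 70 = 10500.00, centroid at (75.00, 35.00).
hole: A = −(55 × 31) = -1705.00, centroid at (90.50, 27.50).
ΣA = 8795.00 mm²
ΣAx̄ = (10500.00)(75.00) + (-1705.00)(90.50) = 633197.50 mm³
ΣAȳ = (10500.00)(35.00) + (-1705.00)(27.50) = 320612.50 mm³
x̄ = 633197.50 / 8795.00 = 72.00 mm
ȳ = 320612.50 / 8795.00 = 36.45 mm

x̄ = 72.00 mm, ȳ = 36.45 mm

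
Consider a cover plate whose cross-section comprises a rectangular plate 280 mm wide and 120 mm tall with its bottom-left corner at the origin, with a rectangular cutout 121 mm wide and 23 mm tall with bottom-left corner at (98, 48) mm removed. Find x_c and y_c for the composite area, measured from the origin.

x_c = 138.33 mm, y_c = 60.05 mm

plate: A = 280 × 120 = 33600.00, centroid at (140.00, 60.00).
hole: A = −(121 × 23) = -2783.00, centroid at (158.50, 59.50).
ΣA = 30817.00 mm²
ΣAx_c = (33600.00)(140.00) + (-2783.00)(158.50) = 4262894.50 mm³
ΣAy_c = (33600.00)(60.00) + (-2783.00)(59.50) = 1850411.50 mm³
x_c = 4262894.50 / 30817.00 = 138.33 mm
y_c = 1850411.50 / 30817.00 = 60.05 mm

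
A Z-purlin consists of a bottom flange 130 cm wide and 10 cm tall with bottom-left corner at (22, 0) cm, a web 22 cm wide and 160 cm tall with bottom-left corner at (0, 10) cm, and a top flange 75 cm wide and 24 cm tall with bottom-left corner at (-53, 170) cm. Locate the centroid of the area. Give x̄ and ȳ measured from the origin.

bottom flange: A = 130 × 10 = 1300.00, centroid at (87.00, 5.00).
web: A = 22 × 160 = 3520.00, centroid at (11.00, 90.00).
top flange: A = 75 × 24 = 1800.00, centroid at (-15.50, 182.00).
ΣA = 6620.00 cm², ΣAx̄ = 123920.00 cm³, ΣAȳ = 650900.00 cm³.
x̄ = 123920.00/6620.00 = 18.72 cm; ȳ = 650900.00/6620.00 = 98.32 cm.

x̄ = 18.72 cm, ȳ = 98.32 cm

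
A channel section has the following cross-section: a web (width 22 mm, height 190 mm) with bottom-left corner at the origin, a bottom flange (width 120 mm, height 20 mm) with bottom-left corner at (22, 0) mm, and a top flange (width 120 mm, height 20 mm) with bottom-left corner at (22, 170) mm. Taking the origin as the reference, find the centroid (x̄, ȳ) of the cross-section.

x̄ = 48.95 mm, ȳ = 95.00 mm

web: A = 22 × 190 = 4180.00, centroid at (11.00, 95.00).
bottom flange: A = 120 × 20 = 2400.00, centroid at (82.00, 10.00).
top flange: A = 120 × 20 = 2400.00, centroid at (82.00, 180.00).
ΣA = 8980.00 mm², ΣAx̄ = 439580.00 mm³, ΣAȳ = 853100.00 mm³.
x̄ = 439580.00/8980.00 = 48.95 mm; ȳ = 853100.00/8980.00 = 95.00 mm.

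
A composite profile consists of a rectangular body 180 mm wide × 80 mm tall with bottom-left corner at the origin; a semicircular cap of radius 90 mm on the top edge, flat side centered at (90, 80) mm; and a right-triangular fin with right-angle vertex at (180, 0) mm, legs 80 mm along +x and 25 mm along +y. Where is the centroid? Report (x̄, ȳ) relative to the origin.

x̄ = 94.15 mm, ȳ = 74.25 mm

rectangular body: A = 180 × 80 = 14400.00, centroid at (90.00, 40.00).
semicircular top: A = ½π·90² = 12723.45, centroid at (90.00, 118.20).
triangular fin: A = ½·80·25 = 1000.00, centroid at (206.67, 8.33).
ΣA = 28123.45 mm², ΣAx̄ = 2647777.19 mm³, ΣAȳ = 2088209.35 mm³.
x̄ = 2647777.19/28123.45 = 94.15 mm; ȳ = 2088209.35/28123.45 = 74.25 mm.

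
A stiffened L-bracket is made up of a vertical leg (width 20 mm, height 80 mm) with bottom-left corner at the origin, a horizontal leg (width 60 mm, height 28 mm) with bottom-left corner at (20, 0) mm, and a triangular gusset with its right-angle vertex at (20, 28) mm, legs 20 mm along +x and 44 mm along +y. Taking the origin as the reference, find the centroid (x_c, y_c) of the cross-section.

vertical leg: A = 20 × 80 = 1600.00, centroid at (10.00, 40.00).
horizontal leg: A = 60 × 28 = 1680.00, centroid at (50.00, 14.00).
gusset: A = ½·20·44 = 440.00, centroid at (26.67, 42.67).
ΣA = 3720.00 mm², ΣAx_c = 111733.33 mm³, ΣAy_c = 106293.33 mm³.
x_c = 111733.33/3720.00 = 30.04 mm; y_c = 106293.33/3720.00 = 28.57 mm.

x_c = 30.04 mm, y_c = 28.57 mm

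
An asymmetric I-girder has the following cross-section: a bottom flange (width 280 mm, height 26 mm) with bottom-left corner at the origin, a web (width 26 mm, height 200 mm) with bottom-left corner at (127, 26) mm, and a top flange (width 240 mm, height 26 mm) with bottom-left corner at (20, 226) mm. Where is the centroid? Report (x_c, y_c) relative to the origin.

bottom flange: A = 280 × 26 = 7280.00, centroid at (140.00, 13.00).
web: A = 26 × 200 = 5200.00, centroid at (140.00, 126.00).
top flange: A = 240 × 26 = 6240.00, centroid at (140.00, 239.00).
ΣA = 18720.00 mm²
ΣAx_c = (7280.00)(140.00) + (5200.00)(140.00) + (6240.00)(140.00) = 2620800.00 mm³
ΣAy_c = (7280.00)(13.00) + (5200.00)(126.00) + (6240.00)(239.00) = 2241200.00 mm³
x_c = 2620800.00 / 18720.00 = 140.00 mm
y_c = 2241200.00 / 18720.00 = 119.72 mm

x_c = 140.00 mm, y_c = 119.72 mm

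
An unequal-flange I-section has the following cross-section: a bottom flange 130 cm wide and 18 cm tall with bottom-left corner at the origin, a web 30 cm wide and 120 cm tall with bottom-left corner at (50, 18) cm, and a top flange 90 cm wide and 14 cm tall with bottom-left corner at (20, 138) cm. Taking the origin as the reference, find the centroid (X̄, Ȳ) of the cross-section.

bottom flange: A = 130 × 18 = 2340.00, centroid at (65.00, 9.00).
web: A = 30 × 120 = 3600.00, centroid at (65.00, 78.00).
top flange: A = 90 × 14 = 1260.00, centroid at (65.00, 145.00).
ΣA = 7200.00 cm²
ΣAX̄ = (2340.00)(65.00) + (3600.00)(65.00) + (1260.00)(65.00) = 468000.00 cm³
ΣAȲ = (2340.00)(9.00) + (3600.00)(78.00) + (1260.00)(145.00) = 484560.00 cm³
X̄ = 468000.00 / 7200.00 = 65.00 cm
Ȳ = 484560.00 / 7200.00 = 67.30 cm

X̄ = 65.00 cm, Ȳ = 67.30 cm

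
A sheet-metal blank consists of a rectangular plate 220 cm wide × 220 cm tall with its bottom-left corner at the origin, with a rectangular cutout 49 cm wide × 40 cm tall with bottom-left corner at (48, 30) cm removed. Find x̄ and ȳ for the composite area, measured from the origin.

x̄ = 111.58 cm, ȳ = 112.53 cm

plate: A = 220 × 220 = 48400.00, centroid at (110.00, 110.00).
hole: A = −(49 × 40) = -1960.00, centroid at (72.50, 50.00).
ΣA = 46440.00 cm²
ΣAx̄ = (48400.00)(110.00) + (-1960.00)(72.50) = 5181900.00 cm³
ΣAȳ = (48400.00)(110.00) + (-1960.00)(50.00) = 5226000.00 cm³
x̄ = 5181900.00 / 46440.00 = 111.58 cm
ȳ = 5226000.00 / 46440.00 = 112.53 cm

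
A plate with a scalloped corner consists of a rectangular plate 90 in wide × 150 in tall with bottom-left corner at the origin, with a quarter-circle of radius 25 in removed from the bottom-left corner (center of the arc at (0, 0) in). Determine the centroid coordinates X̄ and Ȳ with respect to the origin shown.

plate: A = 90 × 150 = 13500.00, centroid at (45.00, 75.00).
removed quarter-circle: A = −¼π·25² = -490.87, centroid at (10.61, 10.61).
ΣA = 13009.13 in², ΣAX̄ = 602291.67 in³, ΣAȲ = 1007291.67 in³.
X̄ = 602291.67/13009.13 = 46.30 in; Ȳ = 1007291.67/13009.13 = 77.43 in.

X̄ = 46.30 in, Ȳ = 77.43 in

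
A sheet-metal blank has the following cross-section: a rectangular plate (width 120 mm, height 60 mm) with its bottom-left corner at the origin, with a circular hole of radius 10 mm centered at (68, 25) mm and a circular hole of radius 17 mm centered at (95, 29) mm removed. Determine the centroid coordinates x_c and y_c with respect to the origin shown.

x_c = 54.26 mm, y_c = 30.41 mm

plate: A = 120 × 60 = 7200.00, centroid at (60.00, 30.00).
hole 1: A = −π·10² = -314.16, centroid at (68.00, 25.00).
hole 2: A = −π·17² = -907.92, centroid at (95.00, 29.00).
ΣA = 5977.92 mm²
ΣAx_c = (7200.00)(60.00) + (-314.16)(68.00) + (-907.92)(95.00) = 324384.74 mm³
ΣAy_c = (7200.00)(30.00) + (-314.16)(25.00) + (-907.92)(29.00) = 181816.33 mm³
x_c = 324384.74 / 5977.92 = 54.26 mm
y_c = 181816.33 / 5977.92 = 30.41 mm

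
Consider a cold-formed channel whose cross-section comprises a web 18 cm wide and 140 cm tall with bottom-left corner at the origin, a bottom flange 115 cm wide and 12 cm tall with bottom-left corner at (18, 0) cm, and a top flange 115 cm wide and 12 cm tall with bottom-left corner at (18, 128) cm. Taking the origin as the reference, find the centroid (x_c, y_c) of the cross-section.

x_c = 43.76 cm, y_c = 70.00 cm

web: A = 18 × 140 = 2520.00, centroid at (9.00, 70.00).
bottom flange: A = 115 × 12 = 1380.00, centroid at (75.50, 6.00).
top flange: A = 115 × 12 = 1380.00, centroid at (75.50, 134.00).
ΣA = 5280.00 cm², ΣAx_c = 231060.00 cm³, ΣAy_c = 369600.00 cm³.
x_c = 231060.00/5280.00 = 43.76 cm; y_c = 369600.00/5280.00 = 70.00 cm.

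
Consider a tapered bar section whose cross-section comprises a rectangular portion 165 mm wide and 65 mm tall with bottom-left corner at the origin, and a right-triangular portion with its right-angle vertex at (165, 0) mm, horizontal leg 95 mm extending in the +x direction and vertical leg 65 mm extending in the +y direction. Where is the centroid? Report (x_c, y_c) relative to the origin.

x_c = 108.02 mm, y_c = 30.08 mm

rectangular portion: A = 165 × 65 = 10725.00, centroid at (82.50, 32.50).
triangular portion: A = ½·95·65 = 3087.50, centroid at (196.67, 21.67).
ΣA = 13812.50 mm²
ΣAx_c = (10725.00)(82.50) + (3087.50)(196.67) = 1492020.83 mm³
ΣAy_c = (10725.00)(32.50) + (3087.50)(21.67) = 415458.33 mm³
x_c = 1492020.83 / 13812.50 = 108.02 mm
y_c = 415458.33 / 13812.50 = 30.08 mm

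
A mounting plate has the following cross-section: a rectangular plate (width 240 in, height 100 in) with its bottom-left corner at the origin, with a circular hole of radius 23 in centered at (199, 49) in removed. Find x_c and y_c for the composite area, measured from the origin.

x_c = 114.12 in, y_c = 50.07 in

plate: A = 240 × 100 = 24000.00, centroid at (120.00, 50.00).
hole: A = −π·23² = -1661.90, centroid at (199.00, 49.00).
ΣA = 22338.10 in²
ΣAx_c = (24000.00)(120.00) + (-1661.90)(199.00) = 2549281.40 in³
ΣAy_c = (24000.00)(50.00) + (-1661.90)(49.00) = 1118566.78 in³
x_c = 2549281.40 / 22338.10 = 114.12 in
y_c = 1118566.78 / 22338.10 = 50.07 in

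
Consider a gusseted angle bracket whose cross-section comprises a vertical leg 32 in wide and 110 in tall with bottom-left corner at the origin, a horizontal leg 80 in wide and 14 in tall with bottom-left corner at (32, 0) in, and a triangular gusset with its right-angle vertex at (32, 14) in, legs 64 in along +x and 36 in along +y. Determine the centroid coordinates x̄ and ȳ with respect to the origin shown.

x̄ = 34.25 in, ȳ = 39.95 in

vertical leg: A = 32 × 110 = 3520.00, centroid at (16.00, 55.00).
horizontal leg: A = 80 × 14 = 1120.00, centroid at (72.00, 7.00).
gusset: A = ½·64·36 = 1152.00, centroid at (53.33, 26.00).
ΣA = 5792.00 in², ΣAx̄ = 198400.00 in³, ΣAȳ = 231392.00 in³.
x̄ = 198400.00/5792.00 = 34.25 in; ȳ = 231392.00/5792.00 = 39.95 in.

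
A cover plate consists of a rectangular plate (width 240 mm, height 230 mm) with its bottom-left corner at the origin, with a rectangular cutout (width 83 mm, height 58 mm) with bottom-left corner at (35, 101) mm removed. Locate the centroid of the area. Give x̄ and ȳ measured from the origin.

plate: A = 240 × 230 = 55200.00, centroid at (120.00, 115.00).
hole: A = −(83 × 58) = -4814.00, centroid at (76.50, 130.00).
ΣA = 50386.00 mm², ΣAx̄ = 6255729.00 mm³, ΣAȳ = 5722180.00 mm³.
x̄ = 6255729.00/50386.00 = 124.16 mm; ȳ = 5722180.00/50386.00 = 113.57 mm.

x̄ = 124.16 mm, ȳ = 113.57 mm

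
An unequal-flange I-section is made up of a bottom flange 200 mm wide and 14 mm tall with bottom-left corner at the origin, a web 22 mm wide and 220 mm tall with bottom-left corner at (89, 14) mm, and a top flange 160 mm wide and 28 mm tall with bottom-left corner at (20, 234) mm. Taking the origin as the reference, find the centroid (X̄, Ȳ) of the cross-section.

X̄ = 100.00 mm, Ȳ = 142.81 mm

Part | A | x̄ᵢ | ȳᵢ | A·x̄ᵢ | A·ȳᵢ
bottom flange | 2800.00 | 100.00 | 7.00 | 280000.00 | 19600.00
web | 4840.00 | 100.00 | 124.00 | 484000.00 | 600160.00
top flange | 4480.00 | 100.00 | 248.00 | 448000.00 | 1111040.00
Σ | 12120.00 |  |  | 1212000.00 | 1730800.00
X̄ = 1212000.00 / 12120.00 = 100.00 mm
Ȳ = 1730800.00 / 12120.00 = 142.81 mm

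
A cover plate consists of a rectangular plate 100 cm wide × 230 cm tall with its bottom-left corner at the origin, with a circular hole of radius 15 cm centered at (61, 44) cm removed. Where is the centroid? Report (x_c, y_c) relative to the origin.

x_c = 49.65 cm, y_c = 117.25 cm

Part | A | x̄ᵢ | ȳᵢ | A·x̄ᵢ | A·ȳᵢ
plate | 23000.00 | 50.00 | 115.00 | 1150000.00 | 2645000.00
hole | -706.86 | 61.00 | 44.00 | -43118.36 | -31101.77
Σ | 22293.14 |  |  | 1106881.64 | 2613898.23
x_c = 1106881.64 / 22293.14 = 49.65 cm
y_c = 2613898.23 / 22293.14 = 117.25 cm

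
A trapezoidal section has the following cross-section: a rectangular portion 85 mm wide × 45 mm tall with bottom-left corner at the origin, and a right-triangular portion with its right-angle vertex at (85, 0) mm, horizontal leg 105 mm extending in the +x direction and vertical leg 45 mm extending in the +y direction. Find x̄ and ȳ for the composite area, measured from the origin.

rectangular portion: A = 85 × 45 = 3825.00, centroid at (42.50, 22.50).
triangular portion: A = ½·105·45 = 2362.50, centroid at (120.00, 15.00).
ΣA = 6187.50 mm²
ΣAx̄ = (3825.00)(42.50) + (2362.50)(120.00) = 446062.50 mm³
ΣAȳ = (3825.00)(22.50) + (2362.50)(15.00) = 121500.00 mm³
x̄ = 446062.50 / 6187.50 = 72.09 mm
ȳ = 121500.00 / 6187.50 = 19.64 mm

x̄ = 72.09 mm, ȳ = 19.64 mm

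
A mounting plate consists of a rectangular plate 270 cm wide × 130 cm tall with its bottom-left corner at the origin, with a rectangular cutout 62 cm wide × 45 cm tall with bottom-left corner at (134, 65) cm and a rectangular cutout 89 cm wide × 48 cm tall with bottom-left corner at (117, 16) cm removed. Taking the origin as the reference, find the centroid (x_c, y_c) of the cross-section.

x_c = 127.98 cm, y_c = 66.57 cm

plate: A = 270 × 130 = 35100.00, centroid at (135.00, 65.00).
hole 1: A = −(62 × 45) = -2790.00, centroid at (165.00, 87.50).
hole 2: A = −(89 × 48) = -4272.00, centroid at (161.50, 40.00).
ΣA = 28038.00 cm², ΣAx_c = 3588222.00 cm³, ΣAy_c = 1866495.00 cm³.
x_c = 3588222.00/28038.00 = 127.98 cm; y_c = 1866495.00/28038.00 = 66.57 cm.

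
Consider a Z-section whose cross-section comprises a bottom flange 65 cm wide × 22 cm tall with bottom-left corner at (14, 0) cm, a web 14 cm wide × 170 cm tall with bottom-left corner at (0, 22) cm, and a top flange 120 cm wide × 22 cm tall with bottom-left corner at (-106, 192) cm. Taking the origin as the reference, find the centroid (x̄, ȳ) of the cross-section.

x̄ = -5.94 cm, ȳ = 125.01 cm

bottom flange: A = 65 × 22 = 1430.00, centroid at (46.50, 11.00).
web: A = 14 × 170 = 2380.00, centroid at (7.00, 107.00).
top flange: A = 120 × 22 = 2640.00, centroid at (-46.00, 203.00).
ΣA = 6450.00 cm², ΣAx̄ = -38285.00 cm³, ΣAȳ = 806310.00 cm³.
x̄ = -38285.00/6450.00 = -5.94 cm; ȳ = 806310.00/6450.00 = 125.01 cm.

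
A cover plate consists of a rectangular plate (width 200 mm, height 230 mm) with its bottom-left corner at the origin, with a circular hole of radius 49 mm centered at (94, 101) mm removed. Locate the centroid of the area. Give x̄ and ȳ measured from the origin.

plate: A = 200 × 230 = 46000.00, centroid at (100.00, 115.00).
hole: A = −π·49² = -7542.96, centroid at (94.00, 101.00).
ΣA = 38457.04 mm²
ΣAx̄ = (46000.00)(100.00) + (-7542.96)(94.00) = 3890961.39 mm³
ΣAȳ = (46000.00)(115.00) + (-7542.96)(101.00) = 4528160.64 mm³
x̄ = 3890961.39 / 38457.04 = 101.18 mm
ȳ = 4528160.64 / 38457.04 = 117.75 mm

x̄ = 101.18 mm, ȳ = 117.75 mm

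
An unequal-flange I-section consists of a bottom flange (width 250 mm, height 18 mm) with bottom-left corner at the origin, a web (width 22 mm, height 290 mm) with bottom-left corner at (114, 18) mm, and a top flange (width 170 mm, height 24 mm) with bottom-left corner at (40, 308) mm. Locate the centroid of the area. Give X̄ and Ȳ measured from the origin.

X̄ = 125.00 mm, Ȳ = 159.49 mm

Part | A | x̄ᵢ | ȳᵢ | A·x̄ᵢ | A·ȳᵢ
bottom flange | 4500.00 | 125.00 | 9.00 | 562500.00 | 40500.00
web | 6380.00 | 125.00 | 163.00 | 797500.00 | 1039940.00
top flange | 4080.00 | 125.00 | 320.00 | 510000.00 | 1305600.00
Σ | 14960.00 |  |  | 1870000.00 | 2386040.00
X̄ = 1870000.00 / 14960.00 = 125.00 mm
Ȳ = 2386040.00 / 14960.00 = 159.49 mm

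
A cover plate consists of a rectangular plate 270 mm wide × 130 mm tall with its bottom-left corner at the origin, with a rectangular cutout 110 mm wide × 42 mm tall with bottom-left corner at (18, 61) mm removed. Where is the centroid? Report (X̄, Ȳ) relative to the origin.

plate: A = 270 × 130 = 35100.00, centroid at (135.00, 65.00).
hole: A = −(110 × 42) = -4620.00, centroid at (73.00, 82.00).
ΣA = 30480.00 mm², ΣAX̄ = 4401240.00 mm³, ΣAȲ = 1902660.00 mm³.
X̄ = 4401240.00/30480.00 = 144.40 mm; Ȳ = 1902660.00/30480.00 = 62.42 mm.

X̄ = 144.40 mm, Ȳ = 62.42 mm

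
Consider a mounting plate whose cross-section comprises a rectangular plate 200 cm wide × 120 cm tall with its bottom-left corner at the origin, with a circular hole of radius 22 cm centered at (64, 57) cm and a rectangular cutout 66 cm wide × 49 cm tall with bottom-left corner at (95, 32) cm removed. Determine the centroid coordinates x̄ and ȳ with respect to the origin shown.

plate: A = 200 × 120 = 24000.00, centroid at (100.00, 60.00).
hole 1: A = −π·22² = -1520.53, centroid at (64.00, 57.00).
hole 2: A = −(66 × 49) = -3234.00, centroid at (128.00, 56.50).
ΣA = 19245.47 cm², ΣAx̄ = 1888734.03 cm³, ΣAȳ = 1170608.74 cm³.
x̄ = 1888734.03/19245.47 = 98.14 cm; ȳ = 1170608.74/19245.47 = 60.83 cm.

x̄ = 98.14 cm, ȳ = 60.83 cm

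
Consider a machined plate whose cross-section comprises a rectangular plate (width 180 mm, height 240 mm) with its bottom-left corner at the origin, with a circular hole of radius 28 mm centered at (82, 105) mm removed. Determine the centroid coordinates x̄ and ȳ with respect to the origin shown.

plate: A = 180 × 240 = 43200.00, centroid at (90.00, 120.00).
hole: A = −π·28² = -2463.01, centroid at (82.00, 105.00).
ΣA = 40736.99 mm²
ΣAx̄ = (43200.00)(90.00) + (-2463.01)(82.00) = 3686033.29 mm³
ΣAȳ = (43200.00)(120.00) + (-2463.01)(105.00) = 4925384.09 mm³
x̄ = 3686033.29 / 40736.99 = 90.48 mm
ȳ = 4925384.09 / 40736.99 = 120.91 mm

x̄ = 90.48 mm, ȳ = 120.91 mm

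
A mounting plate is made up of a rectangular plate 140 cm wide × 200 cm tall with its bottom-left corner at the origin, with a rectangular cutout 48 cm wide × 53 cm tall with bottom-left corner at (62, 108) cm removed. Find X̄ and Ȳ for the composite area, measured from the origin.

X̄ = 68.40 cm, Ȳ = 96.55 cm

Part | A | x̄ᵢ | ȳᵢ | A·x̄ᵢ | A·ȳᵢ
plate | 28000.00 | 70.00 | 100.00 | 1960000.00 | 2800000.00
hole | -2544.00 | 86.00 | 134.50 | -218784.00 | -342168.00
Σ | 25456.00 |  |  | 1741216.00 | 2457832.00
X̄ = 1741216.00 / 25456.00 = 68.40 cm
Ȳ = 2457832.00 / 25456.00 = 96.55 cm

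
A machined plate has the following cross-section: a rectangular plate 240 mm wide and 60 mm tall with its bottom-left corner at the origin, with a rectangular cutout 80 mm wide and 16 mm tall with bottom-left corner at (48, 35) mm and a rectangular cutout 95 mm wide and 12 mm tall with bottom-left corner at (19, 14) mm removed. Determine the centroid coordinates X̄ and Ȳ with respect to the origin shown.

Part | A | x̄ᵢ | ȳᵢ | A·x̄ᵢ | A·ȳᵢ
plate | 14400.00 | 120.00 | 30.00 | 1728000.00 | 432000.00
hole 1 | -1280.00 | 88.00 | 43.00 | -112640.00 | -55040.00
hole 2 | -1140.00 | 66.50 | 20.00 | -75810.00 | -22800.00
Σ | 11980.00 |  |  | 1539550.00 | 354160.00
X̄ = 1539550.00 / 11980.00 = 128.51 mm
Ȳ = 354160.00 / 11980.00 = 29.56 mm

X̄ = 128.51 mm, Ȳ = 29.56 mm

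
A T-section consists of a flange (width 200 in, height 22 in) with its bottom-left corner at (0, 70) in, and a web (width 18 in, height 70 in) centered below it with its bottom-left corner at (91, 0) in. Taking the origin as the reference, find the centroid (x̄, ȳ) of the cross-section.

x̄ = 100.00 in, ȳ = 70.76 in

Part | A | x̄ᵢ | ȳᵢ | A·x̄ᵢ | A·ȳᵢ
web | 1260.00 | 100.00 | 35.00 | 126000.00 | 44100.00
flange | 4400.00 | 100.00 | 81.00 | 440000.00 | 356400.00
Σ | 5660.00 |  |  | 566000.00 | 400500.00
x̄ = 566000.00 / 5660.00 = 100.00 in
ȳ = 400500.00 / 5660.00 = 70.76 in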